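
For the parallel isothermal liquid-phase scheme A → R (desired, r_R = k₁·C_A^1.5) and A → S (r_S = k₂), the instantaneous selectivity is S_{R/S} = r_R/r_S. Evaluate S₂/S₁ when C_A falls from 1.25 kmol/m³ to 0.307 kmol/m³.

0.122

S_{R/S} = (k₁/k₂)·C_A^1.5, so S₂/S₁ = (C_{A,2}/C_{A,1})^1.5.
= (0.307/1.25)^1.5 = (0.2456)^1.5 = 0.122.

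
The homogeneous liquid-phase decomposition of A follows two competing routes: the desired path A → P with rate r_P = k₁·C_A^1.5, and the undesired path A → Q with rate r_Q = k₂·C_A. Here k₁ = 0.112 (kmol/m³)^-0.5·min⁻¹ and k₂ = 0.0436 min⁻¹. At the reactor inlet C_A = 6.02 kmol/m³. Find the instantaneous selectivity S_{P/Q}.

S_{P/Q} = r_P/r_Q = (k₁·C_A^1.5)/(k₂·C_A) = (k₁/k₂)·C_A^0.5.
= (0.112×6.020^1.5) / (0.0436×6.020) = 1.654/0.2625 = 6.30.
Since the desired path is higher order in A, keeping C_A high (PFR or concentrated feed) favours P.

6.30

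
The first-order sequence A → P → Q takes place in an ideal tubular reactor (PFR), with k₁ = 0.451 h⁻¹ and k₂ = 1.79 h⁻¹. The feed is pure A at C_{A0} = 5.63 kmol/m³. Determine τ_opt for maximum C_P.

For first-order series the maximum of C_P occurs at τ_opt = ln(k₂/k₁)/(k₂−k₁).
= ln(1.79/0.451)/(1.79−0.451) = ln(3.969)/1.339 = 1.379/1.339 = 1.03 h.

1.03 h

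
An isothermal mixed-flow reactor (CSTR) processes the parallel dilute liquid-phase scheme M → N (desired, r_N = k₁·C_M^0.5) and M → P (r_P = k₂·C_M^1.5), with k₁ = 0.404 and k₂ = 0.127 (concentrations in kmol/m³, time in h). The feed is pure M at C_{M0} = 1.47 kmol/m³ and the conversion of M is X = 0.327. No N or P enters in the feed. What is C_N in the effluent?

0.367 kmol/m³

Exit C_M = C_{M0}(1−X) = 1.47×0.673 = 0.9893 kmol/m³.
A CSTR operates uniformly at the exit composition, giving r_N = 0.4018 and r_P = 0.1250 (each k·C_M^n at C_M = 0.9893).
Fraction of consumed M going to N: r_N/(r_N+r_P) = 0.7628.
C_N = 0.7628·C_{M0}·X = 0.7628×1.47×0.327 = 0.367 kmol/m³.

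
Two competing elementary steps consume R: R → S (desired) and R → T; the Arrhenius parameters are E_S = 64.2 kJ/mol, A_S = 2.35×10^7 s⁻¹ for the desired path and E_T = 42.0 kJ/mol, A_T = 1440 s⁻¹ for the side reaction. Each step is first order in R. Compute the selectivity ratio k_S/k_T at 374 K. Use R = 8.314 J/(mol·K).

12.9

k_S/k_T = (A_S/A_T)·exp[−(E_S−E_T)/(RT)] = (A_S/A_T)·exp[(E_T−E_S)/(RT)].
(E_T−E_S)/(RT) = (42.0−64.2)×10³/(8.314×374) = -22200/3109 = -7.140.
k_S/k_T = (2.35×10^7/1440)·exp(-7.140) = 16319 × 7.931×10^-4 = 12.9.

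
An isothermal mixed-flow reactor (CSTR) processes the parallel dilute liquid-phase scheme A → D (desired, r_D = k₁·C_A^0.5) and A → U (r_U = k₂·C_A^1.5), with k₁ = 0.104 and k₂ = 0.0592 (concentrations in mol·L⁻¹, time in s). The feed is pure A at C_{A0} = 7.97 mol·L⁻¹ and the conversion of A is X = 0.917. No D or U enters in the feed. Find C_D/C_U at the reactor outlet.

Exit C_A = C_{A0}(1−X) = 7.97×0.0830 = 0.6615 mol·L⁻¹.
A CSTR operates uniformly at the exit composition, giving r_D = 0.08459 and r_U = 0.03185 (each k·C_A^n at C_A = 0.6615).
Overall selectivity = C_D/C_U = r_Dτ/(r_Uτ) = r_D/r_U = 2.66.

2.66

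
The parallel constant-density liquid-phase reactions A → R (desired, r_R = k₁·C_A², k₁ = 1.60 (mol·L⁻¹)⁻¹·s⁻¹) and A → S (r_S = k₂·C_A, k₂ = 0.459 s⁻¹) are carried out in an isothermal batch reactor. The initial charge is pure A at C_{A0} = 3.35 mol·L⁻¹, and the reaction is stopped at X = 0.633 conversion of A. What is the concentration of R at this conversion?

1.87 mol·L⁻¹

C_A = C_{A0}(1−X) = 1.229 mol·L⁻¹.
Along a PFR/batch, dC_S/dC_A = −r_S/(r_R+r_S) = −k₂/(k₂+k₁·C_A).
Integrating from C_{A0} to C_A: C_S = (0.459/1.60)·ln[(0.459+1.60·3.35)/(0.459+1.60·1.23)] = 0.2869·ln(5.819/2.426) = 0.2510 mol·L⁻¹.
Then C_R = (C_{A0}−C_A) − C_S = 2.121 − 0.2510 = 1.870 mol·L⁻¹.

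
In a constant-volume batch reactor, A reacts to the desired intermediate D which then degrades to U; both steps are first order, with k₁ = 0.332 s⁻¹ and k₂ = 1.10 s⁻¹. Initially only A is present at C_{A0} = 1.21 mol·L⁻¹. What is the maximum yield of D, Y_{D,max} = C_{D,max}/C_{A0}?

Evaluating C_D at t_opt = ln(k₂/k₁)/(k₂−k₁) gives C_{D,max}/C_{A0} = (k₁/k₂)^[k₂/(k₂−k₁)].
= (0.332/1.10)^(1.10/(1.10−0.332)) = (0.3018)^(1.432) = 0.1798.

0.180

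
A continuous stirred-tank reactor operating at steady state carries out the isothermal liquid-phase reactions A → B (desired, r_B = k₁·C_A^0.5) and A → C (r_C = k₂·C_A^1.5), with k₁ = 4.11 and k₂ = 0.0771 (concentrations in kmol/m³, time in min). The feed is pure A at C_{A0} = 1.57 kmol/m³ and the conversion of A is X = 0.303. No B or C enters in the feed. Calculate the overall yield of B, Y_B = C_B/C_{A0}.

0.297

Exit C_A = C_{A0}(1−X) = 1.57×0.697 = 1.094 kmol/m³.
Rates in a CSTR are evaluated at the outlet concentration: r_B = 4.11×1.094^0.5 = 4.299, r_C = 0.0771×1.094^1.5 = 0.08826.
Fraction of consumed A going to B: r_B/(r_B+r_C) = 0.9799.
C_B = 0.9799·C_{A0}·X = 0.9799×1.57×0.303 = 0.466 kmol/m³; Y_B = C_B/C_{A0} = 0.297.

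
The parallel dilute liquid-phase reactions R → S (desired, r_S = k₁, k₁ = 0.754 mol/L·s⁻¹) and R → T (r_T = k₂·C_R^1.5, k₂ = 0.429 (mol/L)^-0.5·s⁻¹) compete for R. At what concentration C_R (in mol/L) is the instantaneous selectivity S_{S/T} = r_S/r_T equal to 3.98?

0.580 mol/L

S_{S/T} = (k₁/k₂)·C_R^-1.5 ⇒ C_R = (S·k₂/k₁)^(1/(-1.5)).
= (3.98×0.429/0.754)^(-0.6667) = (2.264)^(-0.6667) = 0.580 mol/L.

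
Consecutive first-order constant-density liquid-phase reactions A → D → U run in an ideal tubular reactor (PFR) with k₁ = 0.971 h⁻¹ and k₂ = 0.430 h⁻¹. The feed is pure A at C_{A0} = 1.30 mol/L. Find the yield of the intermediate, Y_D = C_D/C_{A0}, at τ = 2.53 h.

0.451

For first-order series with pure A initially, C_D(τ) = k₁C_{A0}/(k₂−k₁)·(e^(−k₁τ) − e^(−k₂τ)).
e^(−k₁τ) = e^(−0.971×2.53) = e^(−2.457) = 0.08572; e^(−k₂τ) = e^(−1.088) = 0.3369.
C_D = 0.971×1.30/(0.430−0.971) × (0.08572−0.3369) = (-2.333)×(-0.2512) = 0.5861 mol/L.
Y_D = C_D/C_{A0} = 0.5861/1.30 = 0.451.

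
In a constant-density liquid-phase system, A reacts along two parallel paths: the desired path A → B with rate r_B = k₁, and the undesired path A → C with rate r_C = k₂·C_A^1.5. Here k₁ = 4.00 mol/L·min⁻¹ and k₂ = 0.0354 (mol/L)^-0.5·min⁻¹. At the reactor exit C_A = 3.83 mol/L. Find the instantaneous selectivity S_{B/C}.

S_{B/C} = r_B/r_C = (k₁)/(k₂·C_A^1.5) = (k₁/k₂)·C_A^-1.5.
= (4.00) / (0.0354×3.830^1.5) = 4.000/0.2653 = 15.1.

15.1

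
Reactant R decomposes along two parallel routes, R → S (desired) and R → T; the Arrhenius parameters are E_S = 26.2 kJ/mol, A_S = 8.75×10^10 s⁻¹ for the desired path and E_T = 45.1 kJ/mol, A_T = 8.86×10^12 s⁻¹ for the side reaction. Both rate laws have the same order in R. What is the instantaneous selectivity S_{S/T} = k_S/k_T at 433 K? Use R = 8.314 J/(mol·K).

1.88

Since both paths have the same order in R, the concentration cancels and S_{S/T} = k_S/k_T = (A_S/A_T)·exp[(E_T−E_S)/(RT)].
(E_T−E_S)/(RT) = (45.1−26.2)×10³/(8.314×433) = 18900/3600 = 5.250.
k_S/k_T = (8.75×10^10/8.86×10^12)·exp(5.250) = 0.009876 × 190.6 = 1.88.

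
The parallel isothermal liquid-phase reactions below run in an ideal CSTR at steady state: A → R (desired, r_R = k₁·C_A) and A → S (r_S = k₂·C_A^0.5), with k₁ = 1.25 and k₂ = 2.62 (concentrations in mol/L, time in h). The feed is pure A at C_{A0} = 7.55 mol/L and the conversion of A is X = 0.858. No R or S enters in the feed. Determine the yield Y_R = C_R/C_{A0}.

0.284

Exit C_A = C_{A0}(1−X) = 7.55×0.142 = 1.072 mol/L.
A CSTR operates uniformly at the exit composition, giving r_R = 1.340 and r_S = 2.713 (each k·C_A^n at C_A = 1.072).
Fraction of consumed A going to R: r_R/(r_R+r_S) = 0.3307.
C_R = 0.3307·C_{A0}·X = 0.3307×7.55×0.858 = 2.14 mol/L; Y_R = C_R/C_{A0} = 0.284.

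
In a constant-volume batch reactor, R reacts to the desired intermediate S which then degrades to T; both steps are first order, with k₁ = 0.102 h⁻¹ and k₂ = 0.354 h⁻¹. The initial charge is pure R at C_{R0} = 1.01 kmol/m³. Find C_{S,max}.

0.176 kmol/m³

For a first-order series the maximum intermediate yield is C_{S,max}/C_{R0} = (k₁/k₂)^[k₂/(k₂−k₁)].
= (0.102/0.354)^(0.354/(0.354−0.102)) = (0.2881)^(1.405) = 0.1741.
C_{S,max} = 0.1741×1.01 = 0.176 kmol/m³.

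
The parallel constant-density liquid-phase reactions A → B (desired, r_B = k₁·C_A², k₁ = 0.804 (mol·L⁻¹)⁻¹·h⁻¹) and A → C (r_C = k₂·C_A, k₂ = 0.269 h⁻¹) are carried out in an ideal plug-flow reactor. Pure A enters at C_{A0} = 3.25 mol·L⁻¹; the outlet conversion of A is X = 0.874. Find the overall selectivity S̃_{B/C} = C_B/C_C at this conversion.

4.40

C_A = C_{A0}(1−X) = 0.4095 mol·L⁻¹.
Along a PFR/batch, dC_C/dC_A = −r_C/(r_B+r_C) = −k₂/(k₂+k₁·C_A).
Integrating from C_{A0} to C_A: C_C = (0.269/0.804)·ln[(0.269+0.804·3.25)/(0.269+0.804·0.409)] = 0.3346·ln(2.882/0.5982) = 0.5260 mol·L⁻¹.
Then C_B = (C_{A0}−C_A) − C_C = 2.841 − 0.5260 = 2.314 mol·L⁻¹.
S̃_{B/C} = C_B/C_C = 2.314/0.5260 = 4.40.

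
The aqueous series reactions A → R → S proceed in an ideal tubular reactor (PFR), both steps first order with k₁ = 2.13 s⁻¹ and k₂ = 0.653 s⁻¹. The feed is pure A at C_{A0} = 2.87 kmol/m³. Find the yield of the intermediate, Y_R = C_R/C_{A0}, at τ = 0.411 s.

The intermediate concentration in a first-order A→B→C sequence is C_R = k₁C_{A0}(e^(−k₁τ) − e^(−k₂τ))/(k₂−k₁).
e^(−k₁τ) = e^(−2.13×0.411) = e^(−0.8754) = 0.4167; e^(−k₂τ) = e^(−0.2684) = 0.7646.
C_R = 2.13×2.87/(0.653−2.13) × (0.4167−0.7646) = (-4.139)×(-0.3479) = 1.440 kmol/m³.
Y_R = C_R/C_{A0} = 1.440/2.87 = 0.502.

0.502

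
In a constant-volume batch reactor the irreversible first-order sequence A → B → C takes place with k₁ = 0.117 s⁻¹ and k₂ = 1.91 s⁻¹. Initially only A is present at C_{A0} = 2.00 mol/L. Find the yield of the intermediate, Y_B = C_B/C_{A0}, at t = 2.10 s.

The intermediate concentration in a first-order A→B→C sequence is C_B = k₁C_{A0}(e^(−k₁t) − e^(−k₂t))/(k₂−k₁).
e^(−k₁t) = e^(−0.117×2.10) = e^(−0.2457) = 0.7822; e^(−k₂t) = e^(−4.011) = 0.01812.
C_B = 0.117×2.00/(1.91−0.117) × (0.7822−0.01812) = 0.1305×0.7640 = 0.09971 mol/L.
Y_B = C_B/C_{A0} = 0.09971/2.00 = 0.0499.

0.0499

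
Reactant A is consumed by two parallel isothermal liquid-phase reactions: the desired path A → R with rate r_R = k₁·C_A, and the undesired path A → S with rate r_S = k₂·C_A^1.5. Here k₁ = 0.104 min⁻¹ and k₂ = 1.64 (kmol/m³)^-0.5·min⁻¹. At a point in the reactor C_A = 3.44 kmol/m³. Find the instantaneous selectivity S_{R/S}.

S_{R/S} = r_R/r_S = (k₁·C_A)/(k₂·C_A^1.5) = (k₁/k₂)·C_A^-0.5.
= (0.104×3.440) / (1.64×3.440^1.5) = 0.3578/10.46 = 0.0342.
The undesired path is higher order in A, so low C_A (CSTR or dilute feed) favours R.

0.0342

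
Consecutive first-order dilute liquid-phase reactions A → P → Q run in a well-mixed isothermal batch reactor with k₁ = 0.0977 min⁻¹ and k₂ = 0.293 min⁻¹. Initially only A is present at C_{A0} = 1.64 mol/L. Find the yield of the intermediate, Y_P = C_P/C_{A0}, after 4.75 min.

For first-order series with pure A initially, C_P(t) = k₁C_{A0}/(k₂−k₁)·(e^(−k₁t) − e^(−k₂t)).
e^(−k₁t) = e^(−0.0977×4.75) = e^(−0.4641) = 0.6287; e^(−k₂t) = e^(−1.392) = 0.2486.
C_P = 0.0977×1.64/(0.293−0.0977) × (0.6287−0.2486) = 0.8204×0.3801 = 0.3118 mol/L.
Y_P = C_P/C_{A0} = 0.3118/1.64 = 0.190.

0.190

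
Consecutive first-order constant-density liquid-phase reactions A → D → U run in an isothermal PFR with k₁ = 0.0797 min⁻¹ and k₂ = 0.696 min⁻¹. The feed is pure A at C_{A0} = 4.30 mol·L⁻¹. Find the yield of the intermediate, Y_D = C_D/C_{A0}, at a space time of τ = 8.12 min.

0.0672

For first-order series with pure A initially, C_D(τ) = k₁C_{A0}/(k₂−k₁)·(e^(−k₁τ) − e^(−k₂τ)).
e^(−k₁τ) = e^(−0.0797×8.12) = e^(−0.6472) = 0.5235; e^(−k₂τ) = e^(−5.652) = 0.003512.
C_D = 0.0797×4.30/(0.696−0.0797) × (0.5235−0.003512) = 0.5561×0.5200 = 0.2892 mol·L⁻¹.
Y_D = C_D/C_{A0} = 0.2892/4.30 = 0.0672.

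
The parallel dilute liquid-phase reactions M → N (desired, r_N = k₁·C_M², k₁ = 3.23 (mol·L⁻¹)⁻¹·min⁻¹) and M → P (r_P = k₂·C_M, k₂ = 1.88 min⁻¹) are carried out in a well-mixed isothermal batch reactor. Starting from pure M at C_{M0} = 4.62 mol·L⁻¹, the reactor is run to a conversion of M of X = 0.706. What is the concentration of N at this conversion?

2.69 mol·L⁻¹

C_M = C_{M0}(1−X) = 1.358 mol·L⁻¹.
Along a PFR/batch, dC_P/dC_M = −r_P/(r_N+r_P) = −k₂/(k₂+k₁·C_M).
Integrating from C_{M0} to C_M: C_P = (1.88/3.23)·ln[(1.88+3.23·4.62)/(1.88+3.23·1.36)] = 0.5820·ln(16.80/6.267) = 0.5740 mol·L⁻¹.
Then C_N = (C_{M0}−C_M) − C_P = 3.262 − 0.5740 = 2.688 mol·L⁻¹.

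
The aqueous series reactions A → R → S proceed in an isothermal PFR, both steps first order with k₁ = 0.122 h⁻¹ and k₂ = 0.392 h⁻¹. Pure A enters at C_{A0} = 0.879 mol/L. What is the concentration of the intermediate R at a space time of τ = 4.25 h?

For first-order series with pure A initially, C_R(τ) = k₁C_{A0}/(k₂−k₁)·(e^(−k₁τ) − e^(−k₂τ)).
e^(−k₁τ) = e^(−0.122×4.25) = e^(−0.5185) = 0.5954; e^(−k₂τ) = e^(−1.666) = 0.1890.
C_R = 0.122×0.879/(0.392−0.122) × (0.5954−0.1890) = 0.3972×0.4064 = 0.1614 mol/L.

0.161 mol/L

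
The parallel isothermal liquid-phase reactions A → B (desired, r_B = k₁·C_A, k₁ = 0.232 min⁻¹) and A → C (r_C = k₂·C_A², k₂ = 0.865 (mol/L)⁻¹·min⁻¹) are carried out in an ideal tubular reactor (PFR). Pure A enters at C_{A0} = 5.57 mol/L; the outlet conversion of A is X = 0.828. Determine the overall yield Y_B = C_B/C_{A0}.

C_A = C_{A0}(1−X) = 0.9580 mol/L.
Along a PFR/batch, dC_B/dC_A = −r_B/(r_B+r_C) = −k₁/(k₁+k₂·C_A).
Integrating from C_{A0} to C_A: C_B = (0.232/0.865)·ln[(0.232+0.865·5.57)/(0.232+0.865·0.958)] = 0.2682·ln(5.050/1.061) = 0.4185 mol/L.
Y_B = C_B/C_{A0} = 0.4185/5.57 = 0.0751.

0.0751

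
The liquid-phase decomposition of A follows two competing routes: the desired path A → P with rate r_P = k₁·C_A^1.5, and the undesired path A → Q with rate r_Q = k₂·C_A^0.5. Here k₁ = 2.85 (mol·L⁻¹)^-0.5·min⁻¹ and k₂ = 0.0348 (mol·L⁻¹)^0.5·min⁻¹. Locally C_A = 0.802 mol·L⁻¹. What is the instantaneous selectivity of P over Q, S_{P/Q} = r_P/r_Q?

65.7

S_{P/Q} = r_P/r_Q = (k₁·C_A^1.5)/(k₂·C_A^0.5) = (k₁/k₂)·C_A.
= (2.85×0.8020^1.5) / (0.0348×0.8020^0.5) = 2.047/0.03116 = 65.7.
Since the desired path is higher order in A, keeping C_A high (PFR or concentrated feed) favours P.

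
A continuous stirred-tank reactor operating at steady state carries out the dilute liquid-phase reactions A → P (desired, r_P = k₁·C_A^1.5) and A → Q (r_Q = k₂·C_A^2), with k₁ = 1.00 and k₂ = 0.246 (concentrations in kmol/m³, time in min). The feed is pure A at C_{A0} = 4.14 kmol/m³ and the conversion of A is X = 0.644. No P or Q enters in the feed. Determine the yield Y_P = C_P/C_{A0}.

Exit C_A = C_{A0}(1−X) = 4.14×0.356 = 1.474 kmol/m³.
In a CSTR the entire volume is at exit conditions, so r_P = 1.00×1.474^1.5 = 1.789 and r_Q = 0.246×1.474^2 = 0.5344.
Fraction of consumed A going to P: r_P/(r_P+r_Q) = 0.7700.
C_P = 0.7700·C_{A0}·X = 0.7700×4.14×0.644 = 2.05 kmol/m³; Y_P = C_P/C_{A0} = 0.496.

0.496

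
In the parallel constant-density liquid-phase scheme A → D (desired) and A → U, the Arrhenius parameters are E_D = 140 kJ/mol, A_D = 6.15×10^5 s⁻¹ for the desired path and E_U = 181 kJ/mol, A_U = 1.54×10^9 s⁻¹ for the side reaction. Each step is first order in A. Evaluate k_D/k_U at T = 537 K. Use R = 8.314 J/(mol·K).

k_D/k_U = (A_D/A_U)·exp[−(E_D−E_U)/(RT)] = (A_D/A_U)·exp[(E_U−E_D)/(RT)].
(E_U−E_D)/(RT) = (181−140)×10³/(8.314×537) = 41000/4465 = 9.183.
k_D/k_U = (6.15×10^5/1.54×10^9)·exp(9.183) = 3.994×10^-4 × 9733 = 3.89.

3.89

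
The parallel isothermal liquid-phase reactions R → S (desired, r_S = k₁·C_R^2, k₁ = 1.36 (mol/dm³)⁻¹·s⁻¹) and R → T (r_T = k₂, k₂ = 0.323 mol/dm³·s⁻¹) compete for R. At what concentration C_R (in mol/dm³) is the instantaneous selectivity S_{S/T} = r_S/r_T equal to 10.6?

1.59 mol/dm³

S_{S/T} = (k₁/k₂)·C_R^2 ⇒ C_R = (S·k₂/k₁)^(0.5).
= (10.6×0.323/1.36)^(0.5) = (2.517)^(0.5) = 1.59 mol/dm³.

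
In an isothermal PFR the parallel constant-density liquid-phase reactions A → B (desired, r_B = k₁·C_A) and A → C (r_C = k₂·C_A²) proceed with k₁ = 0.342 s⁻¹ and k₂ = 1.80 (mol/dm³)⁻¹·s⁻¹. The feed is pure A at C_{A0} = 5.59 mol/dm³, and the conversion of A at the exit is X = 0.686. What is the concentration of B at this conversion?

C_A = C_{A0}(1−X) = 1.755 mol/dm³.
Along a PFR/batch, dC_B/dC_A = −r_B/(r_B+r_C) = −k₁/(k₁+k₂·C_A).
Integrating from C_{A0} to C_A: C_B = (0.342/1.80)·ln[(0.342+1.80·5.59)/(0.342+1.80·1.76)] = 0.1900·ln(10.40/3.501) = 0.2069 mol/dm³.

0.207 mol/dm³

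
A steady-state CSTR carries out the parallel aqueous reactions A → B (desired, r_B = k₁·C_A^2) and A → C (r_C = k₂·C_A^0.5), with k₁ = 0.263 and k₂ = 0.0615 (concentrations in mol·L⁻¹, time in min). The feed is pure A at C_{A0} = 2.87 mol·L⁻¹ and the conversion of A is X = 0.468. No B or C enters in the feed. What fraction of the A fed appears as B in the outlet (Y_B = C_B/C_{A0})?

0.416

Exit C_A = C_{A0}(1−X) = 2.87×0.532 = 1.527 mol·L⁻¹.
A CSTR operates uniformly at the exit composition, giving r_B = 0.6131 and r_C = 0.07599 (each k·C_A^n at C_A = 1.527).
Fraction of consumed A going to B: r_B/(r_B+r_C) = 0.8897.
C_B = 0.8897·C_{A0}·X = 0.8897×2.87×0.468 = 1.20 mol·L⁻¹; Y_B = C_B/C_{A0} = 0.416.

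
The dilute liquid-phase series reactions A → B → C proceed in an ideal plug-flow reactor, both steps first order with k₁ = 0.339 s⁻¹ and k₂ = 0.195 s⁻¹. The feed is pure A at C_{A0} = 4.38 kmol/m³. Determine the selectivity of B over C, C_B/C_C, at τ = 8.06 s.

The intermediate concentration in a first-order A→B→C sequence is C_B = k₁C_{A0}(e^(−k₁τ) − e^(−k₂τ))/(k₂−k₁).
e^(−k₁τ) = e^(−0.339×8.06) = e^(−2.732) = 0.06507; e^(−k₂τ) = e^(−1.572) = 0.2077.
C_B = 0.339×4.38/(0.195−0.339) × (0.06507−0.2077) = (-10.31)×(-0.1426) = 1.471 kmol/m³.
C_A = C_{A0}e^(−k₁τ) = 0.2850 kmol/m³, so C_C = C_{A0}−C_A−C_B = 2.624 kmol/m³; C_B/C_C = 0.560.

0.560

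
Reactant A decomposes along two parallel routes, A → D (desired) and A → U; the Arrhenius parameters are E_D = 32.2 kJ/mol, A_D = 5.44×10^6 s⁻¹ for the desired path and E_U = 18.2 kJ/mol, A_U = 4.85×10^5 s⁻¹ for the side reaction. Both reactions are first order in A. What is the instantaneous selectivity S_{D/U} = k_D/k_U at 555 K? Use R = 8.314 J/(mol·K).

0.540

k_D/k_U = (A_D/A_U)·exp[−(E_D−E_U)/(RT)] = (A_D/A_U)·exp[(E_U−E_D)/(RT)].
(E_U−E_D)/(RT) = (18.2−32.2)×10³/(8.314×555) = -14000/4614 = -3.034.
k_D/k_U = (5.44×10^6/4.85×10^5)·exp(-3.034) = 11.22 × 0.04812 = 0.540.
Since E_D > E_U, raising the temperature improves selectivity toward D.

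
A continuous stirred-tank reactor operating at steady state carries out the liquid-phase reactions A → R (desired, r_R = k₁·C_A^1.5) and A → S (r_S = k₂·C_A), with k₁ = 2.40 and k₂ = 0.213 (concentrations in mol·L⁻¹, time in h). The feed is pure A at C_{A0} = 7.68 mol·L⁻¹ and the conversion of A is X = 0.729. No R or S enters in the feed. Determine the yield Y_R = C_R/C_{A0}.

0.687

Exit C_A = C_{A0}(1−X) = 7.68×0.271 = 2.081 mol·L⁻¹.
A CSTR operates uniformly at the exit composition, giving r_R = 7.206 and r_S = 0.4433 (each k·C_A^n at C_A = 2.081).
Fraction of consumed A going to R: r_R/(r_R+r_S) = 0.9420.
C_R = 0.9420·C_{A0}·X = 0.9420×7.68×0.729 = 5.27 mol·L⁻¹; Y_R = C_R/C_{A0} = 0.687.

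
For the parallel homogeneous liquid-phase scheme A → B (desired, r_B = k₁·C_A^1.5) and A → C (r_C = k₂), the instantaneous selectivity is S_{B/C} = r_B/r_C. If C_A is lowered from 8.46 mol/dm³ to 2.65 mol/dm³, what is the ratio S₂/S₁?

S_{B/C} = (k₁/k₂)·C_A^1.5, so S₂/S₁ = (C_{A,2}/C_{A,1})^1.5.
= (2.65/8.46)^1.5 = (0.3132)^1.5 = 0.175.

0.175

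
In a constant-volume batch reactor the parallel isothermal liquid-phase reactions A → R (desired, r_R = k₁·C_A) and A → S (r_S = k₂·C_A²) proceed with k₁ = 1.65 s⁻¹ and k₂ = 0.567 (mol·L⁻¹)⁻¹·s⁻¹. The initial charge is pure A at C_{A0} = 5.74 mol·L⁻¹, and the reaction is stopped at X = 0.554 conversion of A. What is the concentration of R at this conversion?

1.33 mol·L⁻¹

C_A = C_{A0}(1−X) = 2.560 mol·L⁻¹.
Along a PFR/batch, dC_R/dC_A = −r_R/(r_R+r_S) = −k₁/(k₁+k₂·C_A).
Integrating from C_{A0} to C_A: C_R = (1.65/0.567)·ln[(1.65+0.567·5.74)/(1.65+0.567·2.56)] = 2.910·ln(4.905/3.102) = 1.334 mol·L⁻¹.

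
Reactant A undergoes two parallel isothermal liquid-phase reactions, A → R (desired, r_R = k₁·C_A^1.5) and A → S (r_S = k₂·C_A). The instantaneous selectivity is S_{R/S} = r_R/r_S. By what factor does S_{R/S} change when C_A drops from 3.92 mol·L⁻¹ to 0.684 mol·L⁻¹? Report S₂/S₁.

S_{R/S} = (k₁/k₂)·C_A^0.5, so S₂/S₁ = (C_{A,2}/C_{A,1})^0.5.
= (0.684/3.92)^0.5 = (0.1745)^0.5 = 0.418.
Selectivity toward R falls as C_A falls — high-concentration operation is favoured.

0.418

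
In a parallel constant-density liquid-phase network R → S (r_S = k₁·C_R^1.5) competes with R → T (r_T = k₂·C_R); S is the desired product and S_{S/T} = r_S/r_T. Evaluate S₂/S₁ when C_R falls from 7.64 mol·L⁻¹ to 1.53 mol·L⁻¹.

0.448

S_{S/T} = (k₁/k₂)·C_R^0.5, so S₂/S₁ = (C_{R,2}/C_{R,1})^0.5.
= (1.53/7.64)^0.5 = (0.2003)^0.5 = 0.448.
Selectivity toward S falls as C_R falls — high-concentration operation is favoured.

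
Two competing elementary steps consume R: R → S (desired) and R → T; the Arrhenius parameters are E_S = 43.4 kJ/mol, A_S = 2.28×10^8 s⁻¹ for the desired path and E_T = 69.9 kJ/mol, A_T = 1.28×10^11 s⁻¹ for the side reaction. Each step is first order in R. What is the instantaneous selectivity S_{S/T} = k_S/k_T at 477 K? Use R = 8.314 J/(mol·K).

1.42

Since both paths have the same order in R, the concentration cancels and S_{S/T} = k_S/k_T = (A_S/A_T)·exp[(E_T−E_S)/(RT)].
(E_T−E_S)/(RT) = (69.9−43.4)×10³/(8.314×477) = 26500/3966 = 6.682.
k_S/k_T = (2.28×10^8/1.28×10^11)·exp(6.682) = 0.001781 × 798.0 = 1.42.
Since E_S < E_T, lowering the temperature improves selectivity toward S.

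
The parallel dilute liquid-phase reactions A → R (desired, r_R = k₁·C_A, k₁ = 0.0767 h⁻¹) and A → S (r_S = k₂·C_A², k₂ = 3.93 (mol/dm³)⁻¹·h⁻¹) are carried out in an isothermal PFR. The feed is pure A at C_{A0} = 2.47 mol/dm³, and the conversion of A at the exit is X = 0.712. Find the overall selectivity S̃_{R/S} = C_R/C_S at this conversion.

0.0138

C_A = C_{A0}(1−X) = 0.7114 mol/dm³.
Along a PFR/batch, dC_R/dC_A = −r_R/(r_R+r_S) = −k₁/(k₁+k₂·C_A).
Integrating from C_{A0} to C_A: C_R = (0.0767/3.93)·ln[(0.0767+3.93·2.47)/(0.0767+3.93·0.711)] = 0.01952·ln(9.784/2.872) = 0.02392 mol/dm³.
C_S = (C_{A0}−C_A)−C_R = 1.735 mol/dm³; S̃_{R/S} = 0.02392/1.735 = 0.0138.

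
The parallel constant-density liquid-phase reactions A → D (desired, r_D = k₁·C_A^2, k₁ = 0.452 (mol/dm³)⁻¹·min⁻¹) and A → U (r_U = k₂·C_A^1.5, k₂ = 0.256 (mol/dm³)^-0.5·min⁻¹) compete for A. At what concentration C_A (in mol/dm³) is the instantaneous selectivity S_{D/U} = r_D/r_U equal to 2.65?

S_{D/U} = (k₁/k₂)·C_A^0.5 ⇒ C_A = (S·k₂/k₁)^(2).
= (2.65×0.256/0.452)^(2) = (1.501)^(2) = 2.25 mol/dm³.

2.25 mol/dm³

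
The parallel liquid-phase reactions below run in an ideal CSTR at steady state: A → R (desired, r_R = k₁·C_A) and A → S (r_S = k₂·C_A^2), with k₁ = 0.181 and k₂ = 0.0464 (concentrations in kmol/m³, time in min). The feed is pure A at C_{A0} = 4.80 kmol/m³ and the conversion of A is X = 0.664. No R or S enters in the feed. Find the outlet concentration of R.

Exit C_A = C_{A0}(1−X) = 4.80×0.336 = 1.613 kmol/m³.
A CSTR operates uniformly at the exit composition, giving r_R = 0.2919 and r_S = 0.1207 (each k·C_A^n at C_A = 1.613).
Fraction of consumed A going to R: r_R/(r_R+r_S) = 0.7075.
C_R = 0.7075·C_{A0}·X = 0.7075×4.80×0.664 = 2.25 kmol/m³.

2.25 kmol/m³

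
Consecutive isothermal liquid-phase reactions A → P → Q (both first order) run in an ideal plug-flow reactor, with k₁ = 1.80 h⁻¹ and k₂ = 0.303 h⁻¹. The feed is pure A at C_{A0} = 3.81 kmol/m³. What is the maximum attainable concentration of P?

Evaluating C_P at τ_opt = ln(k₂/k₁)/(k₂−k₁) gives C_{P,max}/C_{A0} = (k₁/k₂)^[k₂/(k₂−k₁)].
= (1.80/0.303)^(0.303/(0.303−1.80)) = (5.941)^(-0.2024) = 0.6972.
C_{P,max} = 0.6972×3.81 = 2.66 kmol/m³.

2.66 kmol/m³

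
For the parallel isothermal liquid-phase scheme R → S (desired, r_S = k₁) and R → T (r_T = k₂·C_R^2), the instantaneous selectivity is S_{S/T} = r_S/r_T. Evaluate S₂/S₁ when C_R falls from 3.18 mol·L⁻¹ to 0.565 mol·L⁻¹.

31.7

S_{S/T} = (k₁/k₂)·C_R^-2, so S₂/S₁ = (C_{R,2}/C_{R,1})^-2.
= (0.565/3.18)^(-2) = (0.1777)^(-2) = 31.7.
Selectivity toward S rises as C_R falls — low-concentration operation is favoured.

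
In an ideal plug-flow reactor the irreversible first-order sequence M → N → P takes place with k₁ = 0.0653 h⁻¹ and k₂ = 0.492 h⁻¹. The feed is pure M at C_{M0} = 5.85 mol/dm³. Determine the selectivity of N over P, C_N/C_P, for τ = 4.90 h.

Solving the coupled first-order balances gives C_N(τ) = [k₁/(k₂−k₁)]·C_{M0}·(e^(−k₁τ) − e^(−k₂τ)).
e^(−k₁τ) = e^(−0.0653×4.90) = e^(−0.3200) = 0.7262; e^(−k₂τ) = e^(−2.411) = 0.08974.
C_N = 0.0653×5.85/(0.492−0.0653) × (0.7262−0.08974) = 0.8953×0.6364 = 0.5698 mol/dm³.
C_M = C_{M0}e^(−k₁τ) = 4.248 mol/dm³, so C_P = C_{M0}−C_M−C_N = 1.032 mol/dm³; C_N/C_P = 0.552.

0.552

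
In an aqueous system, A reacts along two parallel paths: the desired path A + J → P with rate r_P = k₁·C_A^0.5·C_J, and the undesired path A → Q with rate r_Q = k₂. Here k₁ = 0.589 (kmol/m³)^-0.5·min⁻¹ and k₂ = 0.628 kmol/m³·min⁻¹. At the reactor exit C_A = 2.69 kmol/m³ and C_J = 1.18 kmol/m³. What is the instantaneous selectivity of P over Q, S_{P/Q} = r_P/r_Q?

1.82

S_{P/Q} = r_P/r_Q = (k₁·C_A^0.5·C_J)/(k₂) = (k₁/k₂)·C_A^0.5·C_J.
= (0.589×2.690^0.5×1.180) / (0.628) = 1.140/0.6280 = 1.82.
Since the desired path is higher order in A, keeping C_A high (PFR or concentrated feed) favours P.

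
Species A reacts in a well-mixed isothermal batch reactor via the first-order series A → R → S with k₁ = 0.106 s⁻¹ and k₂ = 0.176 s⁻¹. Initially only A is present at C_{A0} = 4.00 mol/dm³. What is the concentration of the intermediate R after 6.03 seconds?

1.10 mol/dm³

Solving the coupled first-order balances gives C_R(t) = [k₁/(k₂−k₁)]·C_{A0}·(e^(−k₁t) − e^(−k₂t)).
e^(−k₁t) = e^(−0.106×6.03) = e^(−0.6392) = 0.5277; e^(−k₂t) = e^(−1.061) = 0.3460.
C_R = 0.106×4.00/(0.176−0.106) × (0.5277−0.3460) = 6.057×0.1817 = 1.101 mol/dm³.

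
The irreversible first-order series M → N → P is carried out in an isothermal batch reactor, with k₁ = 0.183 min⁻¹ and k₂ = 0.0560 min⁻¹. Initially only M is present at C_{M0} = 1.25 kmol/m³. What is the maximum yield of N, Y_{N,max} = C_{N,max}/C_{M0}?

0.593

For a first-order series the maximum intermediate yield is C_{N,max}/C_{M0} = (k₁/k₂)^[k₂/(k₂−k₁)].
= (0.183/0.0560)^(0.0560/(0.0560−0.183)) = (3.268)^(-0.4409) = 0.5933.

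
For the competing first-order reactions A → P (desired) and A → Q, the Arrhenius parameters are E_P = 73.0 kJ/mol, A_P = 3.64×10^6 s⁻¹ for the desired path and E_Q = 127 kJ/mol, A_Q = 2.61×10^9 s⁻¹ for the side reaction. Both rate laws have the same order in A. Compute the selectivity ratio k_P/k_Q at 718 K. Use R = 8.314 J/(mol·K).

11.8

k_P/k_Q = (A_P/A_Q)·exp[−(E_P−E_Q)/(RT)] = (A_P/A_Q)·exp[(E_Q−E_P)/(RT)].
(E_Q−E_P)/(RT) = (127−73.0)×10³/(8.314×718) = 54000/5969 = 9.046.
k_P/k_Q = (3.64×10^6/2.61×10^9)·exp(9.046) = 0.001395 × 8485 = 11.8.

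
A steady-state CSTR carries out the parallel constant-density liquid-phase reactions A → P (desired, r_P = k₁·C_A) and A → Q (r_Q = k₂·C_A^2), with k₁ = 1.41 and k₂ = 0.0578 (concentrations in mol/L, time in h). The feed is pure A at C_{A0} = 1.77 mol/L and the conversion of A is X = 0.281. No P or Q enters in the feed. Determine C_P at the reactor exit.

Exit C_A = C_{A0}(1−X) = 1.77×0.719 = 1.273 mol/L.
A CSTR operates uniformly at the exit composition, giving r_P = 1.794 and r_Q = 0.09361 (each k·C_A^n at C_A = 1.273).
Fraction of consumed A going to P: r_P/(r_P+r_Q) = 0.9504.
C_P = 0.9504·C_{A0}·X = 0.9504×1.77×0.281 = 0.473 mol/L.

0.473 mol/L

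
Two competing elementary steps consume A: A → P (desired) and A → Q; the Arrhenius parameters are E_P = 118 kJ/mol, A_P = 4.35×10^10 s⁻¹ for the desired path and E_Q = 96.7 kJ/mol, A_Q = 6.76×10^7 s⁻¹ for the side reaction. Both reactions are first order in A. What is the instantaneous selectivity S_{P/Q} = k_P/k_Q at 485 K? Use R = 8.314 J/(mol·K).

3.27

With equal orders, S_{P/Q} = k_P/k_Q = (A_P/A_Q)·exp[(E_Q−E_P)/(RT)].
(E_Q−E_P)/(RT) = (96.7−118)×10³/(8.314×485) = -21300/4032 = -5.282.
k_P/k_Q = (4.35×10^10/6.76×10^7)·exp(-5.282) = 643.5 × 0.005080 = 3.27.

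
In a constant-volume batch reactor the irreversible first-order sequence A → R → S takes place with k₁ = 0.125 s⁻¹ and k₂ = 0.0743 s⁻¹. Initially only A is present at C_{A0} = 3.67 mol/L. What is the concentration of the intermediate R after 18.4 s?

The intermediate concentration in a first-order A→B→C sequence is C_R = k₁C_{A0}(e^(−k₁t) − e^(−k₂t))/(k₂−k₁).
e^(−k₁t) = e^(−0.125×18.4) = e^(−2.300) = 0.1003; e^(−k₂t) = e^(−1.367) = 0.2548.
C_R = 0.125×3.67/(0.0743−0.125) × (0.1003−0.2548) = (-9.048)×(-0.1546) = 1.399 mol/L.

1.40 mol/L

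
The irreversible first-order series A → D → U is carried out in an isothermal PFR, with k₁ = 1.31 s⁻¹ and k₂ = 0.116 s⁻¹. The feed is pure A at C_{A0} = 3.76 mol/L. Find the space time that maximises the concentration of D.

2.03 s

The intermediate peaks when r₁ = r₂, i.e. k₁e^(−k₁τ) = k₂e^(−k₂τ), giving τ_opt = ln(k₂/k₁)/(k₂−k₁).
= ln(0.116/1.31)/(0.116−1.31) = ln(0.08855)/-1.194 = -2.424/-1.194 = 2.03 s.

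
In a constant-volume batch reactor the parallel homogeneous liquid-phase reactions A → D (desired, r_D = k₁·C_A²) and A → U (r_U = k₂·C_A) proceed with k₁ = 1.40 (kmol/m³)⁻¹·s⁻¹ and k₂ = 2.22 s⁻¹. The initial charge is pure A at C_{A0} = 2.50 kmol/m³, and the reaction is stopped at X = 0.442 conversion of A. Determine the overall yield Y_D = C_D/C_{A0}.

C_A = C_{A0}(1−X) = 1.395 kmol/m³.
Along a PFR/batch, dC_U/dC_A = −r_U/(r_D+r_U) = −k₂/(k₂+k₁·C_A).
Integrating from C_{A0} to C_A: C_U = (2.22/1.40)·ln[(2.22+1.40·2.50)/(2.22+1.40·1.40)] = 1.586·ln(5.720/4.173) = 0.5000 kmol/m³.
Then C_D = (C_{A0}−C_A) − C_U = 1.105 − 0.5000 = 0.6050 kmol/m³.
Y_D = C_D/C_{A0} = 0.6050/2.50 = 0.242.

0.242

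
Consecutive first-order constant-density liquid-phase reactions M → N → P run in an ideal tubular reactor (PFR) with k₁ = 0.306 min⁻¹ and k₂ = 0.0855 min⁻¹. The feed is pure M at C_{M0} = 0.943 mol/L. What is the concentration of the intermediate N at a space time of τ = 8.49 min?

For first-order series with pure M initially, C_N(τ) = k₁C_{M0}/(k₂−k₁)·(e^(−k₁τ) − e^(−k₂τ)).
e^(−k₁τ) = e^(−0.306×8.49) = e^(−2.598) = 0.07443; e^(−k₂τ) = e^(−0.7259) = 0.4839.
C_N = 0.306×0.943/(0.0855−0.306) × (0.07443−0.4839) = (-1.309)×(-0.4095) = 0.5358 mol/L.

0.536 mol/L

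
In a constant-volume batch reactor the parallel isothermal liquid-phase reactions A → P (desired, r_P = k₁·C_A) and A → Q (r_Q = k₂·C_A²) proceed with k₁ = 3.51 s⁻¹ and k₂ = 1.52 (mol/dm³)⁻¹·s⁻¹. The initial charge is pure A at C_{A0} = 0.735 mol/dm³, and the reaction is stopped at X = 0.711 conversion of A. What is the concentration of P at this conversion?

C_A = C_{A0}(1−X) = 0.2124 mol/dm³.
Along a PFR/batch, dC_P/dC_A = −r_P/(r_P+r_Q) = −k₁/(k₁+k₂·C_A).
Integrating from C_{A0} to C_A: C_P = (3.51/1.52)·ln[(3.51+1.52·0.735)/(3.51+1.52·0.212)] = 2.309·ln(4.627/3.833) = 0.4349 mol/dm³.

0.435 mol/dm³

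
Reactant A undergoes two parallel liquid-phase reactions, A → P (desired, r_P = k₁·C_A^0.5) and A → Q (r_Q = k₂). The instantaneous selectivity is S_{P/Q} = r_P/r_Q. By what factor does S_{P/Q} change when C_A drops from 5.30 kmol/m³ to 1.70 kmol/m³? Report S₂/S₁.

0.566

S_{P/Q} = (k₁/k₂)·C_A^0.5, so S₂/S₁ = (C_{A,2}/C_{A,1})^0.5.
= (1.70/5.30)^0.5 = (0.3208)^0.5 = 0.566.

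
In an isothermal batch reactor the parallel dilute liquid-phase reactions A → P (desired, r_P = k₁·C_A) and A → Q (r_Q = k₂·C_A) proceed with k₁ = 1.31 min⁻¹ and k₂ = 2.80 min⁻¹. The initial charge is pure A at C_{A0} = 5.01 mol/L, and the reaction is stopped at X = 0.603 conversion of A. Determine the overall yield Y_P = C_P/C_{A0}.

0.192

C_A = C_{A0}(1−X) = 1.989 mol/L.
Both paths are first order in A, so the instantaneous fraction to P is constant: dC_P/d(−C_A) = k₁/(k₁+k₂) = 0.3187.
C_P = 0.3187·(C_{A0}−C_A) = 0.3187×3.021 = 0.963 mol/L.
Y_P = C_P/C_{A0} = 0.9629/5.01 = 0.192.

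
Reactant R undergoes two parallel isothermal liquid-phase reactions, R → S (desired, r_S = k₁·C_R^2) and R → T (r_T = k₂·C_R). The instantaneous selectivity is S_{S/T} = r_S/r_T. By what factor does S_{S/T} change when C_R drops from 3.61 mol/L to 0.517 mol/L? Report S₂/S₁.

S_{S/T} = (k₁/k₂)·C_R, so S₂/S₁ = (C_{R,2}/C_{R,1}).
= 0.517/3.61 = 0.143.
Selectivity toward S falls as C_R falls — high-concentration operation is favoured.

0.143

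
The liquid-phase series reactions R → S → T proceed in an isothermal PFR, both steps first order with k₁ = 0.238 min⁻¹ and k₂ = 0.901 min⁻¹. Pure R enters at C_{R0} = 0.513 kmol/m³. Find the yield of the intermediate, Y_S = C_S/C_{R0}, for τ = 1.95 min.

0.164

The intermediate concentration in a first-order A→B→C sequence is C_S = k₁C_{R0}(e^(−k₁τ) − e^(−k₂τ))/(k₂−k₁).
e^(−k₁τ) = e^(−0.238×1.95) = e^(−0.4641) = 0.6287; e^(−k₂τ) = e^(−1.757) = 0.1726.
C_S = 0.238×0.513/(0.901−0.238) × (0.6287−0.1726) = 0.1842×0.4561 = 0.08400 kmol/m³.
Y_S = C_S/C_{R0} = 0.08400/0.513 = 0.164.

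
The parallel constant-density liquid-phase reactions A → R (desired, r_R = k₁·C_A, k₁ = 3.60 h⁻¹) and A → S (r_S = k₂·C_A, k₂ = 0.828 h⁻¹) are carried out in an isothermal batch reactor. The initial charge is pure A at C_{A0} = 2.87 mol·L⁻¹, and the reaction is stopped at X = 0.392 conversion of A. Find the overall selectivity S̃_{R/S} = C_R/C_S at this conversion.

C_A = C_{A0}(1−X) = 1.745 mol·L⁻¹.
Both paths are first order in A, so the instantaneous fraction to R is constant: dC_R/d(−C_A) = k₁/(k₁+k₂) = 0.8130.
C_R = 0.8130·(C_{A0}−C_A) = 0.8130×1.125 = 0.915 mol·L⁻¹.
C_S = (C_{A0}−C_A)−C_R = 0.2104 mol·L⁻¹; S̃_{R/S} = 0.9147/0.2104 = 4.35.

4.35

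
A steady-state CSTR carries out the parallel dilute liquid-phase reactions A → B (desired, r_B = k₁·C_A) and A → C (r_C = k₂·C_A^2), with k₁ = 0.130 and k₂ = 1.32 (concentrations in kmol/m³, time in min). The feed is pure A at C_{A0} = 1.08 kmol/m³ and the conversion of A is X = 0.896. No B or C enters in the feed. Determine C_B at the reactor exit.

Exit C_A = C_{A0}(1−X) = 1.08×0.104 = 0.1123 kmol/m³.
A CSTR operates uniformly at the exit composition, giving r_B = 0.01460 and r_C = 0.01665 (each k·C_A^n at C_A = 0.1123).
Fraction of consumed A going to B: r_B/(r_B+r_C) = 0.4672.
C_B = 0.4672·C_{A0}·X = 0.4672×1.08×0.896 = 0.452 kmol/m³.

0.452 kmol/m³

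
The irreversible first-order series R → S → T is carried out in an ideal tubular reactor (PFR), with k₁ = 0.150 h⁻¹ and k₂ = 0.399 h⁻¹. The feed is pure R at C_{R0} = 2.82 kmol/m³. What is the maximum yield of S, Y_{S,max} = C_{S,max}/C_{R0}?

At the optimum, C_{S,max}/C_{R0} = (k₁/k₂)^[k₂/(k₂−k₁)].
= (0.150/0.399)^(0.399/(0.399−0.150)) = (0.3759)^(1.602) = 0.2085.

0.209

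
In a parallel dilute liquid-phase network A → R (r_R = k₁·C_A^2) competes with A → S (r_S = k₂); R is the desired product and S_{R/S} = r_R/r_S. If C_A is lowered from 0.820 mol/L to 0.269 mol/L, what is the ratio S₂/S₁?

S_{R/S} = (k₁/k₂)·C_A^2, so S₂/S₁ = (C_{A,2}/C_{A,1})^2.
= (0.269/0.820)^2 = (0.3280)^2 = 0.108.

0.108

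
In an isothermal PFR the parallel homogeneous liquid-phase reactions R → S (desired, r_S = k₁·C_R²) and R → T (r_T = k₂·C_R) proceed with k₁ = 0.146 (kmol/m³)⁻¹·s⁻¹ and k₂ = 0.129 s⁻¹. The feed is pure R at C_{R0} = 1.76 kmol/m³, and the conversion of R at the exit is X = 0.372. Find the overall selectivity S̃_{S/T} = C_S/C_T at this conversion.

1.60

C_R = C_{R0}(1−X) = 1.105 kmol/m³.
Along a PFR/batch, dC_T/dC_R = −r_T/(r_S+r_T) = −k₂/(k₂+k₁·C_R).
Integrating from C_{R0} to C_R: C_T = (0.129/0.146)·ln[(0.129+0.146·1.76)/(0.129+0.146·1.11)] = 0.8836·ln(0.3860/0.2904) = 0.2514 kmol/m³.
Then C_S = (C_{R0}−C_R) − C_T = 0.6547 − 0.2514 = 0.4033 kmol/m³.
S̃_{S/T} = C_S/C_T = 0.4033/0.2514 = 1.60.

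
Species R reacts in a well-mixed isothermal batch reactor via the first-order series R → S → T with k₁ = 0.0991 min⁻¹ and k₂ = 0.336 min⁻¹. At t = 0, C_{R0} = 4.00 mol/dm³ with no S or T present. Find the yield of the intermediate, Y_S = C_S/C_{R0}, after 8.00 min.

0.161

The intermediate concentration in a first-order A→B→C sequence is C_S = k₁C_{R0}(e^(−k₁t) − e^(−k₂t))/(k₂−k₁).
e^(−k₁t) = e^(−0.0991×8.00) = e^(−0.7928) = 0.4526; e^(−k₂t) = e^(−2.688) = 0.06802.
C_S = 0.0991×4.00/(0.336−0.0991) × (0.4526−0.06802) = 1.673×0.3846 = 0.6435 mol/dm³.
Y_S = C_S/C_{R0} = 0.6435/4.00 = 0.161.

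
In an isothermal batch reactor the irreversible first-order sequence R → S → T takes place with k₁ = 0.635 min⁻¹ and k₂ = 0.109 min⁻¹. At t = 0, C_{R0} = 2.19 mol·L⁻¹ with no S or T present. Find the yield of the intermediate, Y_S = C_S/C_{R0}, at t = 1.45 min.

For first-order series with pure R initially, C_S(t) = k₁C_{R0}/(k₂−k₁)·(e^(−k₁t) − e^(−k₂t)).
e^(−k₁t) = e^(−0.635×1.45) = e^(−0.9207) = 0.3982; e^(−k₂t) = e^(−0.1580) = 0.8538.
C_S = 0.635×2.19/(0.109−0.635) × (0.3982−0.8538) = (-2.644)×(-0.4556) = 1.204 mol·L⁻¹.
Y_S = C_S/C_{R0} = 1.204/2.19 = 0.550.

0.550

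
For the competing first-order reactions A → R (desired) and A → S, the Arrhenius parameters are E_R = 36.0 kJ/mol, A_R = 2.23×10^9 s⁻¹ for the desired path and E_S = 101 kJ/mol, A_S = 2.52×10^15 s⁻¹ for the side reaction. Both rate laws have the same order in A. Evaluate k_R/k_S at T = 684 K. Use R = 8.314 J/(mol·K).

k_R/k_S = (A_R/A_S)·exp[−(E_R−E_S)/(RT)] = (A_R/A_S)·exp[(E_S−E_R)/(RT)].
(E_S−E_R)/(RT) = (101−36.0)×10³/(8.314×684) = 65000/5687 = 11.43.
k_R/k_S = (2.23×10^9/2.52×10^15)·exp(11.43) = 8.849×10^-7 × 92044 = 0.0815.
Since E_R < E_S, lowering the temperature improves selectivity toward R.

0.0815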